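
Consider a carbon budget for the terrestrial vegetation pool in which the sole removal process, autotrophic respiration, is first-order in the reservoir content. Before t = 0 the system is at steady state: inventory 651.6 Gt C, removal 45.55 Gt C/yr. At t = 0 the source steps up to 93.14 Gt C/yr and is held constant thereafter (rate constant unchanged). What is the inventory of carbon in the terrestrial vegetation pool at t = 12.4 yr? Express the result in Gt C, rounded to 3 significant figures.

1050 Gt C

Residence time τ = M₀/F₀ = 14.31 yr. The eventual steady state is M_∞ = M₀·(F₁/F₀) = 651.6 × 93.14/45.55 = 1332.4 Gt C.
The anomaly ΔM(t) = M(t) − M_∞ decays as ΔM₀·e^(−t/τ) with ΔM₀ = 651.6 − 1332.4 = −680.8 Gt C.
At t = 12.4 yr, e^(−t/τ) = e^(−0.8668) = 0.4203, so ΔM = −286.1 Gt C and M = 1332.4 − 286.1 = 1046.3 Gt C.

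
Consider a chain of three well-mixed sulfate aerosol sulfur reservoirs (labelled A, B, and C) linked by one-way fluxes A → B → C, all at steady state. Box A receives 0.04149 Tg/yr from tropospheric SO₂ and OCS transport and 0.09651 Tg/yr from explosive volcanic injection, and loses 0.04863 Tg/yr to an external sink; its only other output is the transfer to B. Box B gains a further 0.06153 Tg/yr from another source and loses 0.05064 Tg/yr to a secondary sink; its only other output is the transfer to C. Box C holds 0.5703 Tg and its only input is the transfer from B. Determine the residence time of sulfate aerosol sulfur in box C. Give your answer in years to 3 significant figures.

Box A: F(A→B) = (0.04149 + 0.09651) − 0.04863 = 0.089370 Tg/yr.
Box B: F(B→C) = (0.089370 + 0.06153) − 0.05064 = 0.10026 Tg/yr.
Box C throughput = its input = 0.10026 Tg/yr; τ = 0.5703 / 0.10026 = 5.688 yr.

5.69 yr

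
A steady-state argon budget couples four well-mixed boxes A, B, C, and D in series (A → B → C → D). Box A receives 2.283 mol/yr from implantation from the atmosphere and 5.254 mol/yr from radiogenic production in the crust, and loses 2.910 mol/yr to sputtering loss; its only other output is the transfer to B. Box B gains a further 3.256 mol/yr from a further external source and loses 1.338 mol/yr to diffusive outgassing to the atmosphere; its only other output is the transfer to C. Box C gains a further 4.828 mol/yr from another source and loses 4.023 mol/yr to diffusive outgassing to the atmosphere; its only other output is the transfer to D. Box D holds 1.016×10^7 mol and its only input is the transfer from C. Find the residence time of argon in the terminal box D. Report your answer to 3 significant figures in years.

Box A: F(A→B) = (2.283 + 5.254) − 2.910 = 4.6270 mol/yr.
Box B: F(B→C) = (4.6270 + 3.256) − 1.338 = 6.5450 mol/yr.
Box C: F(C→D) = (6.5450 + 4.828) − 4.023 = 7.3500 mol/yr.
Box D throughput = its input = 7.3500 mol/yr; τ = 1.016×10^7 / 7.3500 = 1.382×10^6 yr.

1.38×10^6 yr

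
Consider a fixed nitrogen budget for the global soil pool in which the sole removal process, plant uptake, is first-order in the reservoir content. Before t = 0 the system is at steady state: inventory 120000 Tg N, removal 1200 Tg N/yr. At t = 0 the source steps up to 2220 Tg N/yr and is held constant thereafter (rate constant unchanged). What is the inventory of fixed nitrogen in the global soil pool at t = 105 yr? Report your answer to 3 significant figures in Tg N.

τ = M₀/F₀ = 120000/1200 = 100.0 yr; rate constant k = 1/τ.
New steady state M_∞ = F₁/k = F₁·τ = 2220 × 100.0 = 222000 Tg N.
M(t) = M_∞ + (M₀ − M_∞)·e^(−t/τ); t/τ = 105/100.0 = 1.050, so e^(−t/τ) = 0.3499.
M(t) = 222000 − 102000 × 0.3499 = 186310 Tg N.

186000 Tg N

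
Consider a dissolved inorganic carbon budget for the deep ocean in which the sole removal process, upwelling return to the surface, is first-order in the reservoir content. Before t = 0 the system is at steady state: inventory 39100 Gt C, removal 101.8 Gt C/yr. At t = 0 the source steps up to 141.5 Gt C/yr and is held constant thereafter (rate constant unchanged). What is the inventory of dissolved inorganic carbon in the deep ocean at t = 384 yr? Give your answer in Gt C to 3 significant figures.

τ = M₀/F₀ = 39100/101.8 = 384.1 yr; rate constant k = 1/τ.
New steady state M_∞ = F₁/k = F₁·τ = 141.5 × 384.1 = 54348 Gt C.
M(t) = M_∞ + (M₀ − M_∞)·e^(−t/τ); t/τ = 384/384.1 = 0.9998, so e^(−t/τ) = 0.3680.
M(t) = 54348 − 15250 × 0.3680 = 48737 Gt C.

48700 Gt C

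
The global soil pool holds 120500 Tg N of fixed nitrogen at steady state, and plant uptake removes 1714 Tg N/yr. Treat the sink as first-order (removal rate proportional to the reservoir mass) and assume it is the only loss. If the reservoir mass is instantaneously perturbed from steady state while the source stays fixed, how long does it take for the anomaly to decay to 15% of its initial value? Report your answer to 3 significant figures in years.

133 yr

For a linear reservoir the anomaly decays as exp(−t/τ) with τ = M/F = 120500/1714 = 70.30 yr.
exp(−t/τ) = 0.15 ⇒ t = −τ ln(0.15) = 70.30 × 1.897 = 133.4 yr.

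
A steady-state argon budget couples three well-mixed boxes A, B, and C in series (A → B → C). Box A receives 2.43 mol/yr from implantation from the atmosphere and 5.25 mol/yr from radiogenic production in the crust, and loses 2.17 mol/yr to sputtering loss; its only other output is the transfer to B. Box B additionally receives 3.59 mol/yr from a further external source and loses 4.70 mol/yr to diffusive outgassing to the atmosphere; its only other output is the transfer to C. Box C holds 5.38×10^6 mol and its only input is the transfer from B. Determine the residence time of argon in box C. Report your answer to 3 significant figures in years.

1.22×10^6 yr

Box A: F(A→B) = (2.43 + 5.25) − 2.17 = 5.5100 mol/yr.
Box B: F(B→C) = (5.5100 + 3.59) − 4.70 = 4.4000 mol/yr.
Box C throughput = its input = 4.4000 mol/yr; τ = 5.38×10^6 / 4.4000 = 1.223×10^6 yr.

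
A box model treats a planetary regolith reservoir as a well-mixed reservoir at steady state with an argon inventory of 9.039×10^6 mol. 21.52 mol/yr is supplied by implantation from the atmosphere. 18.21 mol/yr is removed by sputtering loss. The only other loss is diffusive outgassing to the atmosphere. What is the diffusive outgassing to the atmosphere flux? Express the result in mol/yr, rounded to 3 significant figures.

At steady state ΣF_in = ΣF_out.
ΣF_in = 21.520 mol/yr.
Diffusive outgassing to the atmosphere flux = ΣF_in − (18.21) = 21.520 − 18.21 = 3.310 mol/yr.

3.31 mol/yr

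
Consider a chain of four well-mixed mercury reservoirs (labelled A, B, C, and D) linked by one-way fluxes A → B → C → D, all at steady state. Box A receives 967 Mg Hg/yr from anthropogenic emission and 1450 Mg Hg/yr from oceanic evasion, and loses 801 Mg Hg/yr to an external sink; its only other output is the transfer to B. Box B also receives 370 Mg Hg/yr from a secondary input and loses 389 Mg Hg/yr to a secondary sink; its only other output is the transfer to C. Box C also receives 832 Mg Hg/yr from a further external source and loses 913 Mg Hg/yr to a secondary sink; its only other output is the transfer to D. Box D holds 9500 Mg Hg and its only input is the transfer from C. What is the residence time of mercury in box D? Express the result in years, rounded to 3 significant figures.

6.27 yr

Box A: F(A→B) = (967 + 1450) − 801 = 1616.0 Mg Hg/yr.
Box B: F(B→C) = (1616.0 + 370) − 389 = 1597.0 Mg Hg/yr.
Box C: F(C→D) = (1597.0 + 832) − 913 = 1516.0 Mg Hg/yr.
Box D throughput = its input = 1516.0 Mg Hg/yr; τ = 9500 / 1516.0 = 6.266 yr.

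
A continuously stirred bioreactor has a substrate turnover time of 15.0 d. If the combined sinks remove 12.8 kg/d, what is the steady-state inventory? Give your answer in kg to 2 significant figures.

190 kg

τ = M/F ⇒ M = τ × F = 15.0 × 12.8 = 192.0 kg.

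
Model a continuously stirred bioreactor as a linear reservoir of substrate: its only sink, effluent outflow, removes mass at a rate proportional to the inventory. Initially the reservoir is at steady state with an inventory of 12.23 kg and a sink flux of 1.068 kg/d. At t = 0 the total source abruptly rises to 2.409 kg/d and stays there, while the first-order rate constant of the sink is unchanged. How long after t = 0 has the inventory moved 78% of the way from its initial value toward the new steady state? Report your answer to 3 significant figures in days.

17.3 d

τ = M₀/F₀ = 12.23/1.068 = 11.45 d.
The remaining gap fraction is e^(−t/τ); 78% covered ⇒ e^(−t/τ) = 0.220.
t = −τ ln(0.220) = 11.45 × 1.514 = 17.34 d.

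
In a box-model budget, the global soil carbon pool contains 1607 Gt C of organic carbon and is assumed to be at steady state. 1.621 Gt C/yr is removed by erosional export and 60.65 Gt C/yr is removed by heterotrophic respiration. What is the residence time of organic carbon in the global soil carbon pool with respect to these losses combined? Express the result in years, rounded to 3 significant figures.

Total removal = 1.621 + 60.65 = 62.271 Gt C/yr.
τ = M / ΣF_out = 1607 / 62.271 = 25.81 yr.

25.8 yr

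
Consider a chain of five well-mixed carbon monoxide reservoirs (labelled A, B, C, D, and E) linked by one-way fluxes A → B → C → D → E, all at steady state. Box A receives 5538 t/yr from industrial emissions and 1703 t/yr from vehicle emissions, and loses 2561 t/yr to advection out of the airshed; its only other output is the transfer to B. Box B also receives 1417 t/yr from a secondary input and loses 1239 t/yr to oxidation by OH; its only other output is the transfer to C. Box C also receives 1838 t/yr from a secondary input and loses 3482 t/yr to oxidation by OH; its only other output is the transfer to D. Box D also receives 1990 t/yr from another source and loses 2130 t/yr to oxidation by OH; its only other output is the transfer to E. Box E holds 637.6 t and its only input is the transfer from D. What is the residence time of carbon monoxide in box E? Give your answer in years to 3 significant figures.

Box A: F(A→B) = (5538 + 1703) − 2561 = 4680.0 t/yr.
Box B: F(B→C) = (4680.0 + 1417) − 1239 = 4858.0 t/yr.
Box C: F(C→D) = (4858.0 + 1838) − 3482 = 3214.0 t/yr.
Box D: F(D→E) = (3214.0 + 1990) − 2130 = 3074.0 t/yr.
Box E throughput = its input = 3074.0 t/yr; τ = 637.6 / 3074.0 = 0.2074 yr.

0.207 yr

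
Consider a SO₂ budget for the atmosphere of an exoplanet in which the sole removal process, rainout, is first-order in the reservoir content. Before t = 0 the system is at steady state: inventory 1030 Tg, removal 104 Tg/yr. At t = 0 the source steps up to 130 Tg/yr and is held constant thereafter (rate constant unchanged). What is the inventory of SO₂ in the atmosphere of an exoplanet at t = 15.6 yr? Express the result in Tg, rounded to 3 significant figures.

The sink rate constant is k = F₀/M₀ = 104/1030 = 0.1010 yr⁻¹.
Solving dM/dt = F₁ − kM with M(0) = M₀ gives M(t) = F₁/k + (M₀ − F₁/k)·e^(−kt).
F₁/k = 130/0.1010 = 1287.5 Tg; kt = 0.1010 × 15.6 = 1.575, e^(−kt) = 0.2070.
M(15.6) = 1287.5 + (1030 − 1287.5) × 0.2070 = 1287.5 − 53.30 = 1234.2 Tg.

1230 Tg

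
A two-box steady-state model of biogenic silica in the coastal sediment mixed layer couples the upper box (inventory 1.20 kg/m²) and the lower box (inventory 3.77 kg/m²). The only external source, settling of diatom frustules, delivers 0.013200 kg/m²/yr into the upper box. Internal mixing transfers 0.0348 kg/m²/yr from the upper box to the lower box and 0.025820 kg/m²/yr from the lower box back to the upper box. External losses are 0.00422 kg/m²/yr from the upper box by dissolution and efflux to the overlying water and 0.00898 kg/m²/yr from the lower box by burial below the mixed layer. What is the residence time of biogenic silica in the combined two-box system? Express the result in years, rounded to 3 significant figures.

377 yr

For the system as a whole, the A↔B exchange is internal and contributes nothing to the throughput; only the external sinks remove mass.
M_total = 1.20 + 3.77 = 4.9700 kg/m².
ΣF_external_out = 0.00422 + 0.00898 = 0.013200 kg/m²/yr.
τ = M_total / ΣF_ext = 4.9700 / 0.013200 = 376.5 yr.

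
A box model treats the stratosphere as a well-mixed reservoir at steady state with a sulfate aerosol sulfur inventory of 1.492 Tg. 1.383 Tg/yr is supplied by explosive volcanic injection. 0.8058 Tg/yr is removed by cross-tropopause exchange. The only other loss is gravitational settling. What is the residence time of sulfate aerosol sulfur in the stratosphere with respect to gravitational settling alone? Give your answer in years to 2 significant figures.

2.6 yr

At steady state ΣF_in = ΣF_out.
ΣF_in = 1.3830 Tg/yr.
Gravitational settling flux = ΣF_in − (0.8058) = 1.3830 − 0.8058 = 0.5772 Tg/yr.
τ = M / F = 1.492 / 0.5772 = 2.585 yr.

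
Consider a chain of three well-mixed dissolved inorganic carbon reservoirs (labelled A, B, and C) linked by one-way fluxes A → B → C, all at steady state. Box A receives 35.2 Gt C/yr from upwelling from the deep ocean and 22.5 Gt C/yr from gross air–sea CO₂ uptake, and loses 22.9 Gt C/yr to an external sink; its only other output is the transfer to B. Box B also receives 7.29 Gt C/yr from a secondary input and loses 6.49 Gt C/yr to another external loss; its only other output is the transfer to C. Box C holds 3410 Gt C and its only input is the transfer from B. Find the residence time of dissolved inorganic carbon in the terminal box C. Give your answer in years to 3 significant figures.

Box A: F(A→B) = (35.2 + 22.5) − 22.9 = 34.800 Gt C/yr.
Box B: F(B→C) = (34.800 + 7.29) − 6.49 = 35.600 Gt C/yr.
Box C throughput = its input = 35.600 Gt C/yr; τ = 3410 / 35.600 = 95.79 yr.

95.8 yr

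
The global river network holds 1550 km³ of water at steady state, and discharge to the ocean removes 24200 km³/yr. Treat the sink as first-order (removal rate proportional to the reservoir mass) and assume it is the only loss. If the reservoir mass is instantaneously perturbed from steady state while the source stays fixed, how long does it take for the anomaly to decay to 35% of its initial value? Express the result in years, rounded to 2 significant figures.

For a linear reservoir the anomaly decays as exp(−t/τ) with τ = M/F = 1550/24200 = 0.06405 yr.
exp(−t/τ) = 0.35 ⇒ t = −τ ln(0.35) = 0.06405 × 1.050 = 0.06724 yr.

0.067 yr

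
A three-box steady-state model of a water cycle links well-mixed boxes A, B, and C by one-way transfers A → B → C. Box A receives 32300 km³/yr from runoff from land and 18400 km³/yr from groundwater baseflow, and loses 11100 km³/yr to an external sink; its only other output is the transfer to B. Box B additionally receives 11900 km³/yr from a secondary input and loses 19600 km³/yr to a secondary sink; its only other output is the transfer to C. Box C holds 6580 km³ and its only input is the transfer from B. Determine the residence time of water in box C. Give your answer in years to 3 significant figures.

0.206 yr

Box A: F(A→B) = (32300 + 18400) − 11100 = 39600 km³/yr.
Box B: F(B→C) = (39600 + 11900) − 19600 = 31900 km³/yr.
Box C throughput = its input = 31900 km³/yr; τ = 6580 / 31900 = 0.2063 yr.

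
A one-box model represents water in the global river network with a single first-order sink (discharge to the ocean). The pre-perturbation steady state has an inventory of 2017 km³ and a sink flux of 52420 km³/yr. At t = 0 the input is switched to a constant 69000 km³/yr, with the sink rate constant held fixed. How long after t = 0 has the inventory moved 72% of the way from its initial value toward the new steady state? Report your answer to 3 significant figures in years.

τ = M₀/F₀ = 2017/52420 = 0.03848 yr.
The remaining gap fraction is e^(−t/τ); 72% covered ⇒ e^(−t/τ) = 0.280.
t = −τ ln(0.280) = 0.03848 × 1.273 = 0.04898 yr.

0.0490 yr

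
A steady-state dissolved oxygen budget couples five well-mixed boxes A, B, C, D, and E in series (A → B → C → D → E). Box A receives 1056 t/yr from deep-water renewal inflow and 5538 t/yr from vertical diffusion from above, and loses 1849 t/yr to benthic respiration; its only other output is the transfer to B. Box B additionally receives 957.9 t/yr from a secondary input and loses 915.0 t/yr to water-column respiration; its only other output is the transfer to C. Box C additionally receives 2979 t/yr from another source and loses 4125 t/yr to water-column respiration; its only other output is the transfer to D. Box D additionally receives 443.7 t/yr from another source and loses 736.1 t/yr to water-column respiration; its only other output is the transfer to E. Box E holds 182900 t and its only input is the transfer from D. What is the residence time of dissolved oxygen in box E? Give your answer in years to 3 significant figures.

54.6 yr

Box A: F(A→B) = (1056 + 5538) − 1849 = 4745.0 t/yr.
Box B: F(B→C) = (4745.0 + 957.9) − 915.0 = 4787.9 t/yr.
Box C: F(C→D) = (4787.9 + 2979) − 4125 = 3641.9 t/yr.
Box D: F(D→E) = (3641.9 + 443.7) − 736.1 = 3349.5 t/yr.
Box E throughput = its input = 3349.5 t/yr; τ = 182900 / 3349.5 = 54.61 yr.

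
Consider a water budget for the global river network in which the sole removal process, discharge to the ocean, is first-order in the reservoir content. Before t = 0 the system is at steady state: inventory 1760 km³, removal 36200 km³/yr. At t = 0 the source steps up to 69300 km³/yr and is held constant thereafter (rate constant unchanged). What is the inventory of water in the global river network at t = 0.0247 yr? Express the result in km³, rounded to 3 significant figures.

The sink rate constant is k = F₀/M₀ = 36200/1760 = 20.57 yr⁻¹.
Solving dM/dt = F₁ − kM with M(0) = M₀ gives M(t) = F₁/k + (M₀ − F₁/k)·e^(−kt).
F₁/k = 69300/20.57 = 3369.3 km³; kt = 20.57 × 0.0247 = 0.5080, e^(−kt) = 0.6017.
M(0.0247) = 3369.3 + (1760 − 3369.3) × 0.6017 = 3369.3 − 968.3 = 2401.0 km³.

2400 km³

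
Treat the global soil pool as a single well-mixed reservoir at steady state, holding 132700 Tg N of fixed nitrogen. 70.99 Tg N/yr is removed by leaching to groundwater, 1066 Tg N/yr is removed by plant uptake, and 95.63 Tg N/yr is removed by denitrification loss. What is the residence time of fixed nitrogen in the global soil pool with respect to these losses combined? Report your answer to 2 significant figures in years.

110 yr

Total removal = 70.99 + 1066 + 95.63 = 1232.6 Tg N/yr.
τ = M / ΣF_out = 132700 / 1232.6 = 107.7 yr.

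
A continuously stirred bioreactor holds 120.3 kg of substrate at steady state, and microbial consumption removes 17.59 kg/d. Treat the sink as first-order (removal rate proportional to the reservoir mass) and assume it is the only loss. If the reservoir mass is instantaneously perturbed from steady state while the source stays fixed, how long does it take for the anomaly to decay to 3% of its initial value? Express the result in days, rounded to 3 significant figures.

For a linear reservoir the anomaly decays as exp(−t/τ) with τ = M/F = 120.3/17.59 = 6.839 d.
exp(−t/τ) = 0.03 ⇒ t = −τ ln(0.03) = 6.839 × 3.507 = 23.98 d.

24.0 d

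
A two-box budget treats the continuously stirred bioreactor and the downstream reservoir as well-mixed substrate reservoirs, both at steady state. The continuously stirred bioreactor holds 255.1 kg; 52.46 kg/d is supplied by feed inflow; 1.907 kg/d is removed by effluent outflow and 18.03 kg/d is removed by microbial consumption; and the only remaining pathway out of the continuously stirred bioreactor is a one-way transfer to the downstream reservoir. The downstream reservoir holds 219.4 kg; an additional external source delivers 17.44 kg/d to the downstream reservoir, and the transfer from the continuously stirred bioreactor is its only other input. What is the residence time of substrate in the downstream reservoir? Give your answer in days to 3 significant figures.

Balance the continuously stirred bioreactor: ΣF_in = 52.460 kg/d.
Transfer to the downstream reservoir = ΣF_in − (1.907 + 18.03) = 32.523 kg/d.
Total input to the downstream reservoir = 32.523 + 17.44 = 49.963 kg/d; at steady state this equals its total output.
τ = M / F = 219.4 / 49.963 = 4.391 d.

4.39 d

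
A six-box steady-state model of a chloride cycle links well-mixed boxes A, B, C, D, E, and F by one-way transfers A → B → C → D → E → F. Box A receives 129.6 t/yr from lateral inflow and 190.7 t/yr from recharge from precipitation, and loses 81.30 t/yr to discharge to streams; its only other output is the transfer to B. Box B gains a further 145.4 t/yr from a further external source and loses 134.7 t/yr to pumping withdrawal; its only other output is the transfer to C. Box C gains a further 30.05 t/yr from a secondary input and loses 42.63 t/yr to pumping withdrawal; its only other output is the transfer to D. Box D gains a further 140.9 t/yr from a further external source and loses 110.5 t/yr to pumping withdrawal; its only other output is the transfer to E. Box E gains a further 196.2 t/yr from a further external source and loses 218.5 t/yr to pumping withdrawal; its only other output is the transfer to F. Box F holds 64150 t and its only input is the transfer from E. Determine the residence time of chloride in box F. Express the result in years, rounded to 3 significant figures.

262 yr

Box A: F(A→B) = (129.6 + 190.7) − 81.30 = 239.00 t/yr.
Box B: F(B→C) = (239.00 + 145.4) − 134.7 = 249.70 t/yr.
Box C: F(C→D) = (249.70 + 30.05) − 42.63 = 237.12 t/yr.
Box D: F(D→E) = (237.12 + 140.9) − 110.5 = 267.52 t/yr.
Box E: F(E→F) = (267.52 + 196.2) − 218.5 = 245.22 t/yr.
Box F throughput = its input = 245.22 t/yr; τ = 64150 / 245.22 = 261.6 yr.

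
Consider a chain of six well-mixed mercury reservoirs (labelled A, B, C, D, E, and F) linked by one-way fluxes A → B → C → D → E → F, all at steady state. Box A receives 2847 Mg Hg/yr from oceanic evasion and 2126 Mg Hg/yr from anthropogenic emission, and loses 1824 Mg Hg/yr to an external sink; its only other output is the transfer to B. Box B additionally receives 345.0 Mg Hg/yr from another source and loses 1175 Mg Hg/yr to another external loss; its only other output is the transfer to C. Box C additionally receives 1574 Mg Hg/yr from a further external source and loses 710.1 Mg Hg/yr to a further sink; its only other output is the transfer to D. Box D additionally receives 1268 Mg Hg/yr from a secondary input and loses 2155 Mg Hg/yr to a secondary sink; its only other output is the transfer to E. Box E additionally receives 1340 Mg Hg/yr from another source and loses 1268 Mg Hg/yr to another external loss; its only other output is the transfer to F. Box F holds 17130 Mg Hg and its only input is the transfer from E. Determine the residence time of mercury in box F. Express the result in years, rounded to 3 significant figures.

7.23 yr

Box A: F(A→B) = (2847 + 2126) − 1824 = 3149.0 Mg Hg/yr.
Box B: F(B→C) = (3149.0 + 345.0) − 1175 = 2319.0 Mg Hg/yr.
Box C: F(C→D) = (2319.0 + 1574) − 710.1 = 3182.9 Mg Hg/yr.
Box D: F(D→E) = (3182.9 + 1268) − 2155 = 2295.9 Mg Hg/yr.
Box E: F(E→F) = (2295.9 + 1340) − 1268 = 2367.9 Mg Hg/yr.
Box F throughput = its input = 2367.9 Mg Hg/yr; τ = 17130 / 2367.9 = 7.234 yr.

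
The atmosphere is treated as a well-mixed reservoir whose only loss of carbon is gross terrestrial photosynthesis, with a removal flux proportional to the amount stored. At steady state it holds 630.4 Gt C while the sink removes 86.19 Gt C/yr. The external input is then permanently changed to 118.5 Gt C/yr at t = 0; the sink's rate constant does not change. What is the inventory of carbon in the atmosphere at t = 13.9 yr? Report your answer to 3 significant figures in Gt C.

The sink rate constant is k = F₀/M₀ = 86.19/630.4 = 0.1367 yr⁻¹.
Solving dM/dt = F₁ − kM with M(0) = M₀ gives M(t) = F₁/k + (M₀ − F₁/k)·e^(−kt).
F₁/k = 118.5/0.1367 = 866.72 Gt C; kt = 0.1367 × 13.9 = 1.900, e^(−kt) = 0.1495.
M(13.9) = 866.72 + (630.4 − 866.72) × 0.1495 = 866.72 − 35.33 = 831.39 Gt C.

831 Gt C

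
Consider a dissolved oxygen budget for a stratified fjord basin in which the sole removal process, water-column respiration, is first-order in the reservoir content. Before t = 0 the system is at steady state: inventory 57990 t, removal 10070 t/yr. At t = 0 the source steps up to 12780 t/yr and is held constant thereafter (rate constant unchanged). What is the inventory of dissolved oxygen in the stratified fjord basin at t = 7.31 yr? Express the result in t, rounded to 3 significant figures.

69200 t

Residence time τ = M₀/F₀ = 5.759 yr. The eventual steady state is M_∞ = M₀·(F₁/F₀) = 57990 × 12780/10070 = 73596 t.
The anomaly ΔM(t) = M(t) − M_∞ decays as ΔM₀·e^(−t/τ) with ΔM₀ = 57990 − 73596 = −15610 t.
At t = 7.31 yr, e^(−t/τ) = e^(−1.269) = 0.2810, so ΔM = −4385 t and M = 73596 − 4385 = 69211 t.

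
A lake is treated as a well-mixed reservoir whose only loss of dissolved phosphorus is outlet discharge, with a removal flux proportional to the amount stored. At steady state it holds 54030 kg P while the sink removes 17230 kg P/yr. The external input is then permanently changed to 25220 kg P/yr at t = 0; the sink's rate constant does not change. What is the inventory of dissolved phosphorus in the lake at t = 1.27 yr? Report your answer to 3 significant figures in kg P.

τ = M₀/F₀ = 54030/17230 = 3.136 yr; rate constant k = 1/τ.
New steady state M_∞ = F₁/k = F₁·τ = 25220 × 3.136 = 79085 kg P.
M(t) = M_∞ + (M₀ − M_∞)·e^(−t/τ); t/τ = 1.27/3.136 = 0.4050, so e^(−t/τ) = 0.6670.
M(t) = 79085 − 25060 × 0.6670 = 62374 kg P.

62400 kg P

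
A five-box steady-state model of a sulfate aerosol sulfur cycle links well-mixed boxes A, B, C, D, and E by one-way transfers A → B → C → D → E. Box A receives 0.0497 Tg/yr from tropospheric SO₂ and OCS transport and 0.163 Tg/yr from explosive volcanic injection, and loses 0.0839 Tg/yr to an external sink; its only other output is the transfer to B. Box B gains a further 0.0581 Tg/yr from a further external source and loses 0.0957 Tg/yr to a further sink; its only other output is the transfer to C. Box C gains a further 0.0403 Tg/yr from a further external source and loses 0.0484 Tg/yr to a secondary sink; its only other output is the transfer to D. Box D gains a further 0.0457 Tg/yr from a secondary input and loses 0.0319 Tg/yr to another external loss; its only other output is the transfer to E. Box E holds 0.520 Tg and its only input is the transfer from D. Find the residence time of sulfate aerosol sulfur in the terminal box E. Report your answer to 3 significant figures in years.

5.37 yr

Box A: F(A→B) = (0.0497 + 0.163) − 0.0839 = 0.12880 Tg/yr.
Box B: F(B→C) = (0.12880 + 0.0581) − 0.0957 = 0.091200 Tg/yr.
Box C: F(C→D) = (0.091200 + 0.0403) − 0.0484 = 0.083100 Tg/yr.
Box D: F(D→E) = (0.083100 + 0.0457) − 0.0319 = 0.096900 Tg/yr.
Box E throughput = its input = 0.096900 Tg/yr; τ = 0.520 / 0.096900 = 5.366 yr.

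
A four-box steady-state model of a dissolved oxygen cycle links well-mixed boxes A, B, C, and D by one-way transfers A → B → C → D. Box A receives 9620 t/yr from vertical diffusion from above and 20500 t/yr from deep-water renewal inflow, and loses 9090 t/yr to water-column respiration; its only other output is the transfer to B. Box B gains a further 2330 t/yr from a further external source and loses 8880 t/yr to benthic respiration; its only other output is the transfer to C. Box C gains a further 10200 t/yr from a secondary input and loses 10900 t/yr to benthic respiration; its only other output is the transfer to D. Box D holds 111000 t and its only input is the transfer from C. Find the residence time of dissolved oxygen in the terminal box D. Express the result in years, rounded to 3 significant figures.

Box A: F(A→B) = (9620 + 20500) − 9090 = 21030 t/yr.
Box B: F(B→C) = (21030 + 2330) − 8880 = 14480 t/yr.
Box C: F(C→D) = (14480 + 10200) − 10900 = 13780 t/yr.
Box D throughput = its input = 13780 t/yr; τ = 111000 / 13780 = 8.055 yr.

8.06 yr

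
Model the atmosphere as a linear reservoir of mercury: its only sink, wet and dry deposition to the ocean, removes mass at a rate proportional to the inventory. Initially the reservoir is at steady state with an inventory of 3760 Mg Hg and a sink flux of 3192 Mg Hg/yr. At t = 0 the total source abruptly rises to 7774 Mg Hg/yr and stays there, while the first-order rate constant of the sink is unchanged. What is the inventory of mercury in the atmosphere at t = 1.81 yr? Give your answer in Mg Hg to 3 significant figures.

8000 Mg Hg

τ = M₀/F₀ = 3760/3192 = 1.178 yr; rate constant k = 1/τ.
New steady state M_∞ = F₁/k = F₁·τ = 7774 × 1.178 = 9157.3 Mg Hg.
M(t) = M_∞ + (M₀ − M_∞)·e^(−t/τ); t/τ = 1.81/1.178 = 1.537, so e^(−t/τ) = 0.2151.
M(t) = 9157.3 − 5397 × 0.2151 = 7996.3 Mg Hg.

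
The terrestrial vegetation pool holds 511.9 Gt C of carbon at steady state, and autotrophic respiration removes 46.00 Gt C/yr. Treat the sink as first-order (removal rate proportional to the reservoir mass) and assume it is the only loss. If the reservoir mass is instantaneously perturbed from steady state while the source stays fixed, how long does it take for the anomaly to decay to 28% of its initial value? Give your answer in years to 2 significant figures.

14 yr

For a linear reservoir the anomaly decays as exp(−t/τ) with τ = M/F = 511.9/46.00 = 11.13 yr.
exp(−t/τ) = 0.28 ⇒ t = −τ ln(0.28) = 11.13 × 1.273 = 14.17 yr.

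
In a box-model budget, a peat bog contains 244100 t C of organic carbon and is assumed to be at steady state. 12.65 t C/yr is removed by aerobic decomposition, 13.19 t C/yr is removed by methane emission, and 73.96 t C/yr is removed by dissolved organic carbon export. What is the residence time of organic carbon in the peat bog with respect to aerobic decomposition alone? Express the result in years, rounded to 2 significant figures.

Residence time with respect to a single sink: τ = M / F_sink.
τ = 244100 / 12.65 = 19300 yr.

19000 yr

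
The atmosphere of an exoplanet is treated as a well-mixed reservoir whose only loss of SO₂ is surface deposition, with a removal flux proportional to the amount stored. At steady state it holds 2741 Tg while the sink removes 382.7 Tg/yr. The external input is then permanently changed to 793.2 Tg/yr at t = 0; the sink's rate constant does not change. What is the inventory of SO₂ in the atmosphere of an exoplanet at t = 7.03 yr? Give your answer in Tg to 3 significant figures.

4580 Tg

τ = M₀/F₀ = 2741/382.7 = 7.162 yr; rate constant k = 1/τ.
New steady state M_∞ = F₁/k = F₁·τ = 793.2 × 7.162 = 5681.1 Tg.
M(t) = M_∞ + (M₀ − M_∞)·e^(−t/τ); t/τ = 7.03/7.162 = 0.9815, so e^(−t/τ) = 0.3747.
M(t) = 5681.1 − 2940 × 0.3747 = 4579.3 Tg.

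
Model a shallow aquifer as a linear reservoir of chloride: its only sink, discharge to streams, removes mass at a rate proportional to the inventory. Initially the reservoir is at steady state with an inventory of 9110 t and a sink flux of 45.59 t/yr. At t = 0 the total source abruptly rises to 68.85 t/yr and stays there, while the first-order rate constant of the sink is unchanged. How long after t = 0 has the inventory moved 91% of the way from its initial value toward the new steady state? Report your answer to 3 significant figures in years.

τ = M₀/F₀ = 9110/45.59 = 199.8 yr.
The remaining gap fraction is e^(−t/τ); 91% covered ⇒ e^(−t/τ) = 0.0900.
t = −τ ln(0.0900) = 199.8 × 2.408 = 481.2 yr.

481 yr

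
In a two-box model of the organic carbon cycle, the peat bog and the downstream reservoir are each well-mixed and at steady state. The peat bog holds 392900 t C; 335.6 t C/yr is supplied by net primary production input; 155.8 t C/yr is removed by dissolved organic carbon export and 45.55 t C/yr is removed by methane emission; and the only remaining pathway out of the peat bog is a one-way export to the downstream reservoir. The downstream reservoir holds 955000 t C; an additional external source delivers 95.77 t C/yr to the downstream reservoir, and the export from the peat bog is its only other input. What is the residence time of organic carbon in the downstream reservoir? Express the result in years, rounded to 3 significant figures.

4150 yr

Balance the peat bog: ΣF_in = 335.60 t C/yr.
Export to the downstream reservoir = ΣF_in − (155.8 + 45.55) = 134.25 t C/yr.
Total input to the downstream reservoir = 134.25 + 95.77 = 230.02 t C/yr; at steady state this equals its total output.
τ = M / F = 955000 / 230.02 = 4152 yr.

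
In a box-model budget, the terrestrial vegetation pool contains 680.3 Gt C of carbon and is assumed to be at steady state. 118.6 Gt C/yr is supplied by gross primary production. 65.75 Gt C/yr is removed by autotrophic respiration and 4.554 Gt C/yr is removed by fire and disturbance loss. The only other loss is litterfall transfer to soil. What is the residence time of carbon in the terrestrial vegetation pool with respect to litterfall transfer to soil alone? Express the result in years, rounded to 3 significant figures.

At steady state ΣF_in = ΣF_out.
ΣF_in = 118.60 Gt C/yr.
Litterfall transfer to soil flux = ΣF_in − (65.75 + 4.554) = 118.60 − 70.30 = 48.30 Gt C/yr.
τ = M / F = 680.3 / 48.30 = 14.09 yr.

14.1 yr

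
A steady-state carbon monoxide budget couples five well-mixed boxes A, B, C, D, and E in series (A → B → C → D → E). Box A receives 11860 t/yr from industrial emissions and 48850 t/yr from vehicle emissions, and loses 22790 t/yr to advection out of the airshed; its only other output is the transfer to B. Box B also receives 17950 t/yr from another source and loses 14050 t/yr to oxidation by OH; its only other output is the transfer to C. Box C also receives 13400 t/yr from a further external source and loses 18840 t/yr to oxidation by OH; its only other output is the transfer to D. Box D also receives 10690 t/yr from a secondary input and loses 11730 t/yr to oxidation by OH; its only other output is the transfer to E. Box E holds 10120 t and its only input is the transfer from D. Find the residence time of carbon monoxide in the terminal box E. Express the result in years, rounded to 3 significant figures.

Box A: F(A→B) = (11860 + 48850) − 22790 = 37920 t/yr.
Box B: F(B→C) = (37920 + 17950) − 14050 = 41820 t/yr.
Box C: F(C→D) = (41820 + 13400) − 18840 = 36380 t/yr.
Box D: F(D→E) = (36380 + 10690) − 11730 = 35340 t/yr.
Box E throughput = its input = 35340 t/yr; τ = 10120 / 35340 = 0.2864 yr.

0.286 yr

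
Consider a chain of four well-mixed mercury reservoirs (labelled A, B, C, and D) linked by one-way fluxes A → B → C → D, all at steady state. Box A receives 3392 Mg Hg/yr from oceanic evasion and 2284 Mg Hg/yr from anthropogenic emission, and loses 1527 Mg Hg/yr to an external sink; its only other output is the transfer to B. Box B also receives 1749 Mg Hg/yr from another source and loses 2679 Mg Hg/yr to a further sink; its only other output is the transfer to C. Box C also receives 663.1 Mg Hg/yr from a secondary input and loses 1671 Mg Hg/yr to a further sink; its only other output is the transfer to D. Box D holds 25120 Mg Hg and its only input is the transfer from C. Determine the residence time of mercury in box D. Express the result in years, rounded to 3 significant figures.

Box A: F(A→B) = (3392 + 2284) − 1527 = 4149.0 Mg Hg/yr.
Box B: F(B→C) = (4149.0 + 1749) − 2679 = 3219.0 Mg Hg/yr.
Box C: F(C→D) = (3219.0 + 663.1) − 1671 = 2211.1 Mg Hg/yr.
Box D throughput = its input = 2211.1 Mg Hg/yr; τ = 25120 / 2211.1 = 11.36 yr.

11.4 yr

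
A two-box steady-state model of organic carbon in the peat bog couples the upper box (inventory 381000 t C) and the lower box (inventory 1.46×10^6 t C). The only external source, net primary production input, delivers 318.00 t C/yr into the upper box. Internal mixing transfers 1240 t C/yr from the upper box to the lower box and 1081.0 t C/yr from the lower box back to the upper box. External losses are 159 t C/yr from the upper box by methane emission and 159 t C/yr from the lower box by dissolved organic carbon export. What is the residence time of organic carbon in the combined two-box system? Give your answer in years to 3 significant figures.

Residence time in the combined system uses the total inventory and the total *external* removal — internal exchanges between the two boxes cancel.
M_total = 381000 + 1.46×10^6 = 1.8410×10^6 t C.
ΣF_external_out = 159 + 159 = 318.00 t C/yr.
τ = M_total / ΣF_ext = 1.8410×10^6 / 318.00 = 5789 yr.

5790 yr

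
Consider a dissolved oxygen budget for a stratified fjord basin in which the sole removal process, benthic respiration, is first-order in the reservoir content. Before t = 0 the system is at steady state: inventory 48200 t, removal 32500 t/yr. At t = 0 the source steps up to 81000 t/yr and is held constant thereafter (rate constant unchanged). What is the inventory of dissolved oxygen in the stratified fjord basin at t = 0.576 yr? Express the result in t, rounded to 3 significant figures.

Residence time τ = M₀/F₀ = 1.483 yr. The eventual steady state is M_∞ = M₀·(F₁/F₀) = 48200 × 81000/32500 = 120130 t.
The anomaly ΔM(t) = M(t) − M_∞ decays as ΔM₀·e^(−t/τ) with ΔM₀ = 48200 − 120130 = −71930 t.
At t = 0.576 yr, e^(−t/τ) = e^(−0.3884) = 0.6782, so ΔM = −48780 t and M = 120130 − 48780 = 71350 t.

71400 t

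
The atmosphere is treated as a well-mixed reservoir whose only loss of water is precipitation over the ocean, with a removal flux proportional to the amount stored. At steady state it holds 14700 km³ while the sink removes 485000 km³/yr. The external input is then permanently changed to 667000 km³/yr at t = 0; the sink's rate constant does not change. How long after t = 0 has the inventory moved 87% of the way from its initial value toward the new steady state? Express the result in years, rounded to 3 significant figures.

0.0618 yr

τ = M₀/F₀ = 14700/485000 = 0.03031 yr.
The remaining gap fraction is e^(−t/τ); 87% covered ⇒ e^(−t/τ) = 0.130.
t = −τ ln(0.130) = 0.03031 × 2.040 = 0.06184 yr.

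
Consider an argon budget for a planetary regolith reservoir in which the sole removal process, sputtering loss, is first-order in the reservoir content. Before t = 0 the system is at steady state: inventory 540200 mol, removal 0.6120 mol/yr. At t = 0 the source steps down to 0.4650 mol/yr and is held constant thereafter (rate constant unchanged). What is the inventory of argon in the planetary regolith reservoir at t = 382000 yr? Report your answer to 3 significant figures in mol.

495000 mol

τ = M₀/F₀ = 540200/0.6120 = 882700 yr; rate constant k = 1/τ.
New steady state M_∞ = F₁/k = F₁·τ = 0.4650 × 882700 = 410450 mol.
M(t) = M_∞ + (M₀ − M_∞)·e^(−t/τ); t/τ = 382000/882700 = 0.4328, so e^(−t/τ) = 0.6487.
M(t) = 410450 + 129800 × 0.6487 = 494620 mol.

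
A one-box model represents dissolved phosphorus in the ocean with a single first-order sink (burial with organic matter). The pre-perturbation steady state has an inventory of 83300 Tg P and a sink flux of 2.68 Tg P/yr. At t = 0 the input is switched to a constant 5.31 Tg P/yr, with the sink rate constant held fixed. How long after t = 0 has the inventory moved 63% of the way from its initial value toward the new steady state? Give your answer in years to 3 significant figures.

30900 yr

τ = M₀/F₀ = 83300/2.68 = 31080 yr.
The remaining gap fraction is e^(−t/τ); 63% covered ⇒ e^(−t/τ) = 0.370.
t = −τ ln(0.370) = 31080 × 0.9943 = 30900 yr.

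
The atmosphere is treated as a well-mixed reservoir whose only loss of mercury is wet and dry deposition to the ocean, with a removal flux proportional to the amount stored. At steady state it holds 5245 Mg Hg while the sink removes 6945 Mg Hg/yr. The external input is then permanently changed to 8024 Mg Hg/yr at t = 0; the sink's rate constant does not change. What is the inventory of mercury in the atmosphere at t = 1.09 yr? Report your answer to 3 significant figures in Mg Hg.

5870 Mg Hg

The sink rate constant is k = F₀/M₀ = 6945/5245 = 1.324 yr⁻¹.
Solving dM/dt = F₁ − kM with M(0) = M₀ gives M(t) = F₁/k + (M₀ − F₁/k)·e^(−kt).
F₁/k = 8024/1.324 = 6059.9 Mg Hg; kt = 1.324 × 1.09 = 1.443, e^(−kt) = 0.2361.
M(1.09) = 6059.9 + (5245 − 6059.9) × 0.2361 = 6059.9 − 192.4 = 5867.4 Mg Hg.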